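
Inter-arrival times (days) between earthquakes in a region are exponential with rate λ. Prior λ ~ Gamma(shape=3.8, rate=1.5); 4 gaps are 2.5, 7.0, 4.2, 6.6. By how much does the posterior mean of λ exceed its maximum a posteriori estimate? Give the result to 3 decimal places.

Σ times = 20.3. Posterior: Gamma(shape = 3.8+4 = 7.8, rate = 1.5+20.3 = 21.8).
Mode = (α−1)/β = 6.8/21.8 = 0.312.
Mean = α/β = 7.8/21.8 = 0.358.
Difference = 0.358 − 0.312 = 0.046.
The mean is pulled above the mode by the posterior's right skew.

0.046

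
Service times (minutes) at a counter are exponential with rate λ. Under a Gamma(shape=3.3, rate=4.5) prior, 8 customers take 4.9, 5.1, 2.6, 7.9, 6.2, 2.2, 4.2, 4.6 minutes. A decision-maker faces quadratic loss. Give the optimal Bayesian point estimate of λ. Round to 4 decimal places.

Σ times = 37.7. Posterior: Gamma(shape = 3.3+8 = 11.3, rate = 4.5+37.7 = 42.2).
Mode = (α−1)/β = 10.3/42.2 = 0.2441.
Mean = α/β = 11.3/42.2 = 0.2678.
Quadratic loss ⇒ the optimal estimator is the posterior mean.

0.2678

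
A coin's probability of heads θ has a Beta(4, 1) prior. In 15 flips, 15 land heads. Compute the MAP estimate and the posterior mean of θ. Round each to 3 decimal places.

MAP = 1.000, posterior mean = 0.950

Posterior: Beta(4+15, 1+0) = Beta(19, 1).
Since β = 1 ≤ 1 and α > 1, the Beta density is monotone increasing on [0,1]; the mode is at 1.
Mean = 19/(19+1) = 0.950.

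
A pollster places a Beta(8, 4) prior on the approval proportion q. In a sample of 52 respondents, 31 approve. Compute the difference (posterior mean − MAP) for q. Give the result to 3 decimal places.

Posterior: Beta(8+31, 4+21) = Beta(39, 25).
Mode = (39−1)/(39+25−2) = 38/62 = 0.613.
Mean = 39/(39+25) = 39/64 = 0.609.
Difference = 0.609 − 0.613 = -0.004.

-0.004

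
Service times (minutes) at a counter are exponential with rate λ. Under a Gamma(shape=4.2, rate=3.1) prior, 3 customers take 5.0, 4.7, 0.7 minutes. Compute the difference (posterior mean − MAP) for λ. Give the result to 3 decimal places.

Σ times = 10.4. Posterior: Gamma(shape = 4.2+3 = 7.2, rate = 3.1+10.4 = 13.5).
Mode = (α−1)/β = 6.2/13.5 = 0.459.
Mean = α/β = 7.2/13.5 = 0.533.
Difference = 0.533 − 0.459 = 0.074.
Right-skewed posterior ⇒ mode < mean.

0.074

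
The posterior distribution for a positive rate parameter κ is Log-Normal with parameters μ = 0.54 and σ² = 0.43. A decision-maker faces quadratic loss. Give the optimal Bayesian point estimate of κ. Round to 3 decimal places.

2.128

Mode = exp(μ − σ²) = exp(0.11) = 1.116.
Mean = exp(μ + σ²/2) = exp(0.755) = 2.128.
Quadratic loss ⇒ the optimal estimator is the posterior mean.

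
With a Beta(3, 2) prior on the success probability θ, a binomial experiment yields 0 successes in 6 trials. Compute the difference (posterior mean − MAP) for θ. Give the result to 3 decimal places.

Posterior: Beta(3+0, 2+6) = Beta(3, 8).
Mode = (3−1)/(3+8−2) = 2/9 = 0.222.
Mean = 3/(3+8) = 3/11 = 0.273.
Difference = 0.273 − 0.222 = 0.051.
Mean > mode: the posterior has a right tail.

0.051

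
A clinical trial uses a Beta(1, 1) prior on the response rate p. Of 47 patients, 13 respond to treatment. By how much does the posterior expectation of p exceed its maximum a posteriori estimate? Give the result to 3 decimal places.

0.009

Posterior: Beta(1+13, 1+34) = Beta(14, 35).
Mode = (14−1)/(14+35−2) = 13/47 = 0.277.
With a flat prior the MAP equals the MLE, 13/47.
Mean = 14/(14+35) = 14/49 = 0.286.
Difference = 0.286 − 0.277 = 0.009.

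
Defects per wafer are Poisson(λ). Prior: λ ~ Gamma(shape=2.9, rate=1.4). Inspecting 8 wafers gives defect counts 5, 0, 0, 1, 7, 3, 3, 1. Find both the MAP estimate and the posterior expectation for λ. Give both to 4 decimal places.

λ_MAP = 2.3298, E[λ|data] = 2.4362

Σ counts = 20. Posterior: Gamma(shape = 2.9+20 = 22.9, rate = 1.4+8 = 9.4).
Mode = (α−1)/β = 21.9/9.4 = 2.3298.
Mean = α/β = 22.9/9.4 = 2.4362.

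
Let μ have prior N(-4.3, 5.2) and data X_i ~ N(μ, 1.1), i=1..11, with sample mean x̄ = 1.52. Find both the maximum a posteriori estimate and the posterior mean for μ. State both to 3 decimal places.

Posterior for μ is Normal. Precision-weighted mean: (1/5.2·-4.3 + 11/1.1·1.52) / (1/5.2 + 11/1.1) = 1.410.
A Normal posterior is symmetric, so mode = mean.

MAP = 1.410; posterior mean = 1.410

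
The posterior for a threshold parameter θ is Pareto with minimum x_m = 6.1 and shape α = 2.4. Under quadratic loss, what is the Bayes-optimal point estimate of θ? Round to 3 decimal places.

The Pareto density is strictly decreasing on [x_m, ∞), so the mode is x_m = 6.100.
Mean = α·x_m/(α−1) = 2.4·6.1/1.4 = 10.457.
Quadratic loss ⇒ the optimal estimator is the posterior mean.

10.457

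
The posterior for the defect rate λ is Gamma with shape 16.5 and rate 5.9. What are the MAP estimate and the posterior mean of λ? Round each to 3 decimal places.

Mode = (α−1)/β = 15.5/5.9 = 2.627.
Mean = α/β = 16.5/5.9 = 2.797.

MAP estimate = 2.627, posterior mean = 2.797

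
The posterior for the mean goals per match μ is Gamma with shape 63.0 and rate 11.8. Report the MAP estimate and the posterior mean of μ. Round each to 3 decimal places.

Mode = (α−1)/β = 62.0/11.8 = 5.254.
Mean = α/β = 63.0/11.8 = 5.339.
The mean is pulled above the mode by the posterior's right skew.

MAP estimate = 5.254, posterior mean = 5.339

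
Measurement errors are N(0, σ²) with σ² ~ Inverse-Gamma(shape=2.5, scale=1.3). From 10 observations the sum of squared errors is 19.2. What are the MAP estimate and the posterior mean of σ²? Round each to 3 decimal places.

Posterior: Inverse-Gamma(shape = 2.5+10/2 = 7.5, scale = 1.3+19.2/2 = 10.9).
Mode = β/(α+1) = 10.9/8.5 = 1.282.
Mean = β/(α−1) = 10.9/6.5 = 1.677.

MAP estimate = 1.282, posterior mean = 1.677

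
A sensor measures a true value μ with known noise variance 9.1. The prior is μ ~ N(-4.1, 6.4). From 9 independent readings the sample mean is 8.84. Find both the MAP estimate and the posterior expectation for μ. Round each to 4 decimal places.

MAP = 7.0746; posterior mean = 7.0746

Posterior for μ is Normal. Precision-weighted mean: (1/6.4·-4.1 + 9/9.1·8.84) / (1/6.4 + 9/9.1) = 7.0746.
A Normal posterior is symmetric, so mode = mean.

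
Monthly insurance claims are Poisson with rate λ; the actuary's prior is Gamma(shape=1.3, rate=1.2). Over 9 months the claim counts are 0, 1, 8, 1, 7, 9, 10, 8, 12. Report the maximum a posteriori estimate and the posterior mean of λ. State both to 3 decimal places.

Σ counts = 56. Posterior: Gamma(shape = 1.3+56 = 57.3, rate = 1.2+9 = 10.2).
Mode = (α−1)/β = 56.3/10.2 = 5.520.
Mean = α/β = 57.3/10.2 = 5.618.
The mean is pulled above the mode by the posterior's right skew.

MAP: 5.520. Posterior mean: 5.618.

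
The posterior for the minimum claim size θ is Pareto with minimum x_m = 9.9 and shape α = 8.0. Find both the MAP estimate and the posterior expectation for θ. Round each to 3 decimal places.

MAP = 9.900; posterior mean = 11.314

The Pareto density is strictly decreasing on [x_m, ∞), so the mode is x_m = 9.900.
Mean = α·x_m/(α−1) = 8.0·9.9/7.0 = 11.314.
Right-skewed posterior ⇒ mode < mean.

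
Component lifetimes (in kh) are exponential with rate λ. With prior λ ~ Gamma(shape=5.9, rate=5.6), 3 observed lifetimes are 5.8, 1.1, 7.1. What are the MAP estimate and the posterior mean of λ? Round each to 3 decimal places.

MAP = 0.403, posterior mean = 0.454

Σ times = 14.0. Posterior: Gamma(shape = 5.9+3 = 8.9, rate = 5.6+14.0 = 19.6).
Mode = (α−1)/β = 7.9/19.6 = 0.403.
Mean = α/β = 8.9/19.6 = 0.454.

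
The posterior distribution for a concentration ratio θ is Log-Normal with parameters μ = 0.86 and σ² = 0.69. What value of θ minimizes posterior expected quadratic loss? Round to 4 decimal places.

3.3368

Mode = exp(μ − σ²) = exp(0.17) = 1.1853.
Mean = exp(μ + σ²/2) = exp(1.205) = 3.3368.
Quadratic loss ⇒ the optimal estimator is the posterior mean.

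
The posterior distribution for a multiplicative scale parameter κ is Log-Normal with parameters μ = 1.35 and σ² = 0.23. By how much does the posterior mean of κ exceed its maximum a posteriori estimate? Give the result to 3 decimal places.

Mode = exp(μ − σ²) = exp(1.12) = 3.065.
Mean = exp(μ + σ²/2) = exp(1.465) = 4.328.
Difference = 4.328 − 3.065 = 1.263.

1.263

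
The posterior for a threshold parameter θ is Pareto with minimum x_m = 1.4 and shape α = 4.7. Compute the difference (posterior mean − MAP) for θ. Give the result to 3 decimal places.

The Pareto density is strictly decreasing on [x_m, ∞), so the mode is x_m = 1.400.
Mean = α·x_m/(α−1) = 4.7·1.4/3.7 = 1.778.
Difference = 1.778 − 1.400 = 0.378.

0.378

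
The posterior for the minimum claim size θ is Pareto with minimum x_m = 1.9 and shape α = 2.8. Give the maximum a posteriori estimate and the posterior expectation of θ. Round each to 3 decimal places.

maximum a posteriori estimate = 1.900, posterior expectation = 2.956

The Pareto density is strictly decreasing on [x_m, ∞), so the mode is x_m = 1.900.
Mean = α·x_m/(α−1) = 2.8·1.9/1.8 = 2.956.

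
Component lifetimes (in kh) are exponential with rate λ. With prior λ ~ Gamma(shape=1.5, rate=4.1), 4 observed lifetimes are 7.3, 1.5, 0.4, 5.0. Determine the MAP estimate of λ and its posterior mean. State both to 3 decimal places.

Σ times = 14.2. Posterior: Gamma(shape = 1.5+4 = 5.5, rate = 4.1+14.2 = 18.3).
Mode = (α−1)/β = 4.5/18.3 = 0.246.
Mean = α/β = 5.5/18.3 = 0.301.
The posterior is right-skewed, so the mean exceeds the mode.

λ_MAP = 0.246, E[λ|data] = 0.301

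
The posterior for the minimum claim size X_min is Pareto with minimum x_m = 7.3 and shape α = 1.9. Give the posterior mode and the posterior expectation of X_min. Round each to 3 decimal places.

The Pareto density is strictly decreasing on [x_m, ∞), so the mode is x_m = 7.300.
Mean = α·x_m/(α−1) = 1.9·7.3/0.9 = 15.411.

MAP: 7.300. Posterior mean: 15.411.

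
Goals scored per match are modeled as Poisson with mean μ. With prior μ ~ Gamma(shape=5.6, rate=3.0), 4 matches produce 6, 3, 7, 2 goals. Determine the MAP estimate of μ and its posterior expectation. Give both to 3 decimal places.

Σ counts = 18. Posterior: Gamma(shape = 5.6+18 = 23.6, rate = 3.0+4 = 7.0).
Mode = (α−1)/β = 22.6/7.0 = 3.229.
Mean = α/β = 23.6/7.0 = 3.371.

MAP: 3.229. Posterior mean: 3.371.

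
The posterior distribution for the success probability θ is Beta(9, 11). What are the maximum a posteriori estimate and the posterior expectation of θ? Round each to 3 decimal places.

θ_MAP = 0.444, E[θ|data] = 0.450

Mode = (9−1)/(9+11−2) = 8/18 = 0.444.
Mean = 9/(9+11) = 9/20 = 0.450.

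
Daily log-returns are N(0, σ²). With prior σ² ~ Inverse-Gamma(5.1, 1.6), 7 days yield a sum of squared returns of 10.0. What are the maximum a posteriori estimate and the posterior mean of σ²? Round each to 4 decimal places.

Posterior: Inverse-Gamma(shape = 5.1+7/2 = 8.6, scale = 1.6+10.0/2 = 6.6).
Mode = β/(α+1) = 6.6/9.6 = 0.6875.
Mean = β/(α−1) = 6.6/7.6 = 0.8684.

σ²_MAP = 0.6875, E[σ²|data] = 0.8684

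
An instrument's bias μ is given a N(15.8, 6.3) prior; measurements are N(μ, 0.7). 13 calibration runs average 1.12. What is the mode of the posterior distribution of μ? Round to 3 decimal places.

Posterior for μ is Normal. Precision-weighted mean: (1/6.3·15.8 + 13/0.7·1.12) / (1/6.3 + 13/0.7) = 1.244.
A Normal posterior is symmetric, so mode = mean.
This is the posterior mode — the MAP estimate.

1.244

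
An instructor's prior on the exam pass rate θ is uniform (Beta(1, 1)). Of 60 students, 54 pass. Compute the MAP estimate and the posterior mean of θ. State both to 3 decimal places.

Posterior: Beta(1+54, 1+6) = Beta(55, 7).
Mode = (55−1)/(55+7−2) = 54/60 = 0.900.
With a flat prior the MAP equals the MLE, 54/60.
Mean = 55/(55+7) = 55/62 = 0.887.

MAP estimate = 0.900, posterior mean = 0.887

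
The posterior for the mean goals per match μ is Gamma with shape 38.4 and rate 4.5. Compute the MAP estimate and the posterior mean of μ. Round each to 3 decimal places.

Mode = (α−1)/β = 37.4/4.5 = 8.311.
Mean = α/β = 38.4/4.5 = 8.533.

MAP = 8.311, posterior mean = 8.533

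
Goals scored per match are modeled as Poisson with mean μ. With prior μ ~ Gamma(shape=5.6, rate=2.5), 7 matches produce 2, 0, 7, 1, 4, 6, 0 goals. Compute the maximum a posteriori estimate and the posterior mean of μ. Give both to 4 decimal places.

MAP = 2.5895; posterior mean = 2.6947

Σ counts = 20. Posterior: Gamma(shape = 5.6+20 = 25.6, rate = 2.5+7 = 9.5).
Mode = (α−1)/β = 24.6/9.5 = 2.5895.
Mean = α/β = 25.6/9.5 = 2.6947.
Mean > mode: the posterior has a right tail.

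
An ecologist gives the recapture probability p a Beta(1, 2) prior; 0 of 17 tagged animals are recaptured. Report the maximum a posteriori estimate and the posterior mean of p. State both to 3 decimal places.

Posterior: Beta(1+0, 2+17) = Beta(1, 19).
Since α = 1 ≤ 1 and β > 1, the Beta density is monotone decreasing on [0,1]; the mode is at 0.
Mean = 1/(1+19) = 0.050.

p_MAP = 0.000, E[p|data] = 0.050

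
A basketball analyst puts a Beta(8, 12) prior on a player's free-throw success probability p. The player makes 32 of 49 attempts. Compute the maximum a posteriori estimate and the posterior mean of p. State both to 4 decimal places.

maximum a posteriori estimate = 0.5821, posterior mean = 0.5797

Posterior: Beta(8+32, 12+17) = Beta(40, 29).
Mode = (40−1)/(40+29−2) = 39/67 = 0.5821.
Mean = 40/(40+29) = 40/69 = 0.5797.
Left-skewed posterior ⇒ mean < mode.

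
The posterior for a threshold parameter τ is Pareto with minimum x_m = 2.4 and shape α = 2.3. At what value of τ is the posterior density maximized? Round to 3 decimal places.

The Pareto density is strictly decreasing on [x_m, ∞), so the mode is x_m = 2.400.
Mean = α·x_m/(α−1) = 2.3·2.4/1.3 = 4.246.
This is the posterior mode — the MAP estimate.

2.400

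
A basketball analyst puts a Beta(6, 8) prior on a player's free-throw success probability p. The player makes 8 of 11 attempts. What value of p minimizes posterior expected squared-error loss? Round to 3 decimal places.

Posterior: Beta(6+8, 8+3) = Beta(14, 11).
Mode = (14−1)/(14+11−2) = 13/23 = 0.565.
Mean = 14/(14+11) = 14/25 = 0.560.
Squared-error loss ⇒ the optimal estimator is the posterior mean.

0.560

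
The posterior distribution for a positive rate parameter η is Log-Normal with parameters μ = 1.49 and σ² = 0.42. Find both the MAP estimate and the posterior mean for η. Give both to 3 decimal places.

Mode = exp(μ − σ²) = exp(1.07) = 2.915.
Mean = exp(μ + σ²/2) = exp(1.700) = 5.474.

MAP = 2.915, posterior mean = 5.474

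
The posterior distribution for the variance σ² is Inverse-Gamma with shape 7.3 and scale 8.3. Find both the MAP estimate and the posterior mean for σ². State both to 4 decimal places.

MAP = 1.0000, posterior mean = 1.3175

Mode = β/(α+1) = 8.3/8.3 = 1.0000.
Mean = β/(α−1) = 8.3/6.3 = 1.3175.
Right-skewed posterior ⇒ mode < mean.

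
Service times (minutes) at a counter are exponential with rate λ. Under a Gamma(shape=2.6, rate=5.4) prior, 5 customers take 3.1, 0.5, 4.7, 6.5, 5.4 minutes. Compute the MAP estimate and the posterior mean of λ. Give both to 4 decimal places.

MAP = 0.2578, posterior mean = 0.2969

Σ times = 20.2. Posterior: Gamma(shape = 2.6+5 = 7.6, rate = 5.4+20.2 = 25.6).
Mode = (α−1)/β = 6.6/25.6 = 0.2578.
Mean = α/β = 7.6/25.6 = 0.2969.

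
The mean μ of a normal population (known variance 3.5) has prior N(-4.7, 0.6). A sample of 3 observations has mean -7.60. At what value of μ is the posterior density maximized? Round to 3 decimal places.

Posterior for μ is Normal. Precision-weighted mean: (1/0.6·-4.7 + 3/3.5·-7.60) / (1/0.6 + 3/3.5) = -5.685.
A Normal posterior is symmetric, so mode = mean.
This is the posterior mode — the MAP estimate.

-5.685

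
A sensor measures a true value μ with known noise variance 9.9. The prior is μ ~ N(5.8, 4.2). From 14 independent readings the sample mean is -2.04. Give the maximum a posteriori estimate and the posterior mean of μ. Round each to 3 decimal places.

MAP = -0.910; posterior mean = -0.910

Posterior for μ is Normal. Precision-weighted mean: (1/4.2·5.8 + 14/9.9·-2.04) / (1/4.2 + 14/9.9) = -0.910.
A Normal posterior is symmetric, so mode = mean.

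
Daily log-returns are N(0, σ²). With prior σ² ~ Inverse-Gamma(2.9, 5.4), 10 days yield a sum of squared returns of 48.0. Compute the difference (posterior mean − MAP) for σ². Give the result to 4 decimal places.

0.9575

Posterior: Inverse-Gamma(shape = 2.9+10/2 = 7.9, scale = 5.4+48.0/2 = 29.4).
Mode = β/(α+1) = 29.4/8.9 = 3.3034.
Mean = β/(α−1) = 29.4/6.9 = 4.2609.
Difference = 4.2609 − 3.3034 = 0.9575.
Right-skewed posterior ⇒ mode < mean.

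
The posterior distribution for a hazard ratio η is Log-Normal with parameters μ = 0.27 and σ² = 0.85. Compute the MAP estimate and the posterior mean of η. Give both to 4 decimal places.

Mode = exp(μ − σ²) = exp(-0.58) = 0.5599.
Mean = exp(μ + σ²/2) = exp(0.695) = 2.0037.
Right-skewed posterior ⇒ mode < mean.

MAP = 0.5599, posterior mean = 2.0037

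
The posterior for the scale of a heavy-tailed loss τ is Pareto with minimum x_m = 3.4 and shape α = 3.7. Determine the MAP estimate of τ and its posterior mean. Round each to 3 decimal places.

MAP = 3.400, posterior mean = 4.659

The Pareto density is strictly decreasing on [x_m, ∞), so the mode is x_m = 3.400.
Mean = α·x_m/(α−1) = 3.7·3.4/2.7 = 4.659.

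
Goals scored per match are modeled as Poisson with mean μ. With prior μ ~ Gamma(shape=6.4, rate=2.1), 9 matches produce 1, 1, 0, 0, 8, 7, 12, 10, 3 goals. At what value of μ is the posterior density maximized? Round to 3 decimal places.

Σ counts = 42. Posterior: Gamma(shape = 6.4+42 = 48.4, rate = 2.1+9 = 11.1).
Mode = (α−1)/β = 47.4/11.1 = 4.270.
Mean = α/β = 48.4/11.1 = 4.360.
This is the posterior mode — the MAP estimate.

4.270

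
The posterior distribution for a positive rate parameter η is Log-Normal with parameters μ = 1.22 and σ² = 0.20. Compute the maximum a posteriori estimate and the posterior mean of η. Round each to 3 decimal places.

Mode = exp(μ − σ²) = exp(1.02) = 2.773.
Mean = exp(μ + σ²/2) = exp(1.320) = 3.743.

MAP: 2.773. Posterior mean: 3.743.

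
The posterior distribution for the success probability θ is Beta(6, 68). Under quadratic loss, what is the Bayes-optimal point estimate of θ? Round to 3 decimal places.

0.081

Mode = (6−1)/(6+68−2) = 5/72 = 0.069.
Mean = 6/(6+68) = 6/74 = 0.081.
Quadratic loss ⇒ the optimal estimator is the posterior mean.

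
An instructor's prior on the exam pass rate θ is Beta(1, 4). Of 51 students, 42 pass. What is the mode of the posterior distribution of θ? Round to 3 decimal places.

0.778

Posterior: Beta(1+42, 4+9) = Beta(43, 13).
Mode = (43−1)/(43+13−2) = 42/54 = 0.778.
Mean = 43/(43+13) = 43/56 = 0.768.
This is the posterior mode — the MAP estimate.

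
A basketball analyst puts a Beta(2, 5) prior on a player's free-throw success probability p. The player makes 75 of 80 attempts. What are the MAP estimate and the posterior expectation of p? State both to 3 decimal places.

Posterior: Beta(2+75, 5+5) = Beta(77, 10).
Mode = (77−1)/(77+10−2) = 76/85 = 0.894.
Mean = 77/(77+10) = 77/87 = 0.885.

MAP: 0.894. Posterior mean: 0.885.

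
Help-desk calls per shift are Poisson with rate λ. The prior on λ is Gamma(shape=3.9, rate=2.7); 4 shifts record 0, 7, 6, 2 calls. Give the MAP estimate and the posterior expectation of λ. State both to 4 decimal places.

Σ counts = 15. Posterior: Gamma(shape = 3.9+15 = 18.9, rate = 2.7+4 = 6.7).
Mode = (α−1)/β = 17.9/6.7 = 2.6716.
Mean = α/β = 18.9/6.7 = 2.8209.

MAP estimate = 2.6716, posterior expectation = 2.8209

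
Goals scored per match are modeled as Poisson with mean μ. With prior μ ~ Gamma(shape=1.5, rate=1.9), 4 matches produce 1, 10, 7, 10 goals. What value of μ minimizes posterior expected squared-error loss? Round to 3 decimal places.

5.000

Σ counts = 28. Posterior: Gamma(shape = 1.5+28 = 29.5, rate = 1.9+4 = 5.9).
Mode = (α−1)/β = 28.5/5.9 = 4.831.
Mean = α/β = 29.5/5.9 = 5.000.
Squared-error loss ⇒ the optimal estimator is the posterior mean.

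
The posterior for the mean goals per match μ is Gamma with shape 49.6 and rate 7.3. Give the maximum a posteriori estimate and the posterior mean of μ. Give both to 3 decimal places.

Mode = (α−1)/β = 48.6/7.3 = 6.658.
Mean = α/β = 49.6/7.3 = 6.795.
The mean is pulled above the mode by the posterior's right skew.

μ_MAP = 6.658, E[μ|data] = 6.795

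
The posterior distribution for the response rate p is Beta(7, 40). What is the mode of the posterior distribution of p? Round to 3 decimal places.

Mode = (7−1)/(7+40−2) = 6/45 = 0.133.
Mean = 7/(7+40) = 7/47 = 0.149.
This is the posterior mode — the MAP estimate.

0.133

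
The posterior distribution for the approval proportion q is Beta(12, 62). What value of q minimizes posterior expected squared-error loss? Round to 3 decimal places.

0.162

Mode = (12−1)/(12+62−2) = 11/72 = 0.153.
Mean = 12/(12+62) = 12/74 = 0.162.
Squared-error loss ⇒ the optimal estimator is the posterior mean.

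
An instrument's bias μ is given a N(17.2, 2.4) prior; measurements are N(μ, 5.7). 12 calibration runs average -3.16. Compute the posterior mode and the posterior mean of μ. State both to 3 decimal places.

Posterior for μ is Normal. Precision-weighted mean: (1/2.4·17.2 + 12/5.7·-3.16) / (1/2.4 + 12/5.7) = 0.204.
A Normal posterior is symmetric, so mode = mean.

μ_MAP = 0.204, E[μ|data] = 0.204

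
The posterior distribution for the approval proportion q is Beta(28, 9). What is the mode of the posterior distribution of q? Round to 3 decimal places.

Mode = (28−1)/(28+9−2) = 27/35 = 0.771.
Mean = 28/(28+9) = 28/37 = 0.757.
This is the posterior mode — the MAP estimate.

0.771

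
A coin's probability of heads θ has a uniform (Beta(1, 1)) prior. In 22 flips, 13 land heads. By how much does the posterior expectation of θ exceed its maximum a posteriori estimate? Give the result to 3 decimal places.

Posterior: Beta(1+13, 1+9) = Beta(14, 10).
Mode = (14−1)/(14+10−2) = 13/22 = 0.591.
With a flat prior the MAP equals the MLE, 13/22.
Mean = 14/(14+10) = 14/24 = 0.583.
Difference = 0.583 − 0.591 = -0.008.
Left-skewed posterior ⇒ mean < mode.

-0.008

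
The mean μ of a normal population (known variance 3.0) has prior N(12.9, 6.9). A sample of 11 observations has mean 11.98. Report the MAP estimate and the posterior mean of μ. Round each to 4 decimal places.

MAP estimate = 12.0150, posterior mean = 12.0150

Posterior for μ is Normal. Precision-weighted mean: (1/6.9·12.9 + 11/3.0·11.98) / (1/6.9 + 11/3.0) = 12.0150.
A Normal posterior is symmetric, so mode = mean.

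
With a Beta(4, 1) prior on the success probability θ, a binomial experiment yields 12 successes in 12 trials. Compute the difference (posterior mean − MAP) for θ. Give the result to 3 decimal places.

-0.059

Posterior: Beta(4+12, 1+0) = Beta(16, 1).
Since β = 1 ≤ 1 and α > 1, the Beta density is monotone increasing on [0,1]; the mode is at 1.
Mean = 16/(16+1) = 0.941.
Difference = 0.941 − 1.000 = -0.059.
The posterior is left-skewed, so the mode exceeds the mean.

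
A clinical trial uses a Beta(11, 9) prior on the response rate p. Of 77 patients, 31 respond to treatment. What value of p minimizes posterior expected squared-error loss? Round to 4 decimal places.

0.4330

Posterior: Beta(11+31, 9+46) = Beta(42, 55).
Mode = (42−1)/(42+55−2) = 41/95 = 0.4316.
Mean = 42/(42+55) = 42/97 = 0.4330.
Squared-error loss ⇒ the optimal estimator is the posterior mean.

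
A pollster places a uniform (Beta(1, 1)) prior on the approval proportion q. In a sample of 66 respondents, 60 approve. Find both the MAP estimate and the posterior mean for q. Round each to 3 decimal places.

Posterior: Beta(1+60, 1+6) = Beta(61, 7).
Mode = (61−1)/(61+7−2) = 60/66 = 0.909.
With a flat prior the MAP equals the MLE, 60/66.
Mean = 61/(61+7) = 61/68 = 0.897.

MAP = 0.909; posterior mean = 0.897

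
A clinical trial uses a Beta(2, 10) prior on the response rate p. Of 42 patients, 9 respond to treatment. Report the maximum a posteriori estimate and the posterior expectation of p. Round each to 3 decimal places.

Posterior: Beta(2+9, 10+33) = Beta(11, 43).
Mode = (11−1)/(11+43−2) = 10/52 = 0.192.
Mean = 11/(11+43) = 11/54 = 0.204.

MAP = 0.192; posterior mean = 0.204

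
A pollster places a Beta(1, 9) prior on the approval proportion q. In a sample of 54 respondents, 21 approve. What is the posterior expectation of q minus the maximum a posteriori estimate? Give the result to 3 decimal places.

0.005

Posterior: Beta(1+21, 9+33) = Beta(22, 42).
Mode = (22−1)/(22+42−2) = 21/62 = 0.339.
Mean = 22/(22+42) = 22/64 = 0.344.
Difference = 0.344 − 0.339 = 0.005.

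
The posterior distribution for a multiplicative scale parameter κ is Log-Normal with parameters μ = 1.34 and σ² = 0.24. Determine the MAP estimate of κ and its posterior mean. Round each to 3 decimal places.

MAP = 3.004; posterior mean = 4.306

Mode = exp(μ − σ²) = exp(1.10) = 3.004.
Mean = exp(μ + σ²/2) = exp(1.460) = 4.306.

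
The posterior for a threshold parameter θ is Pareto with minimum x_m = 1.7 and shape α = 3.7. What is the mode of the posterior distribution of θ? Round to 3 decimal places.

1.700

The Pareto density is strictly decreasing on [x_m, ∞), so the mode is x_m = 1.700.
Mean = α·x_m/(α−1) = 3.7·1.7/2.7 = 2.330.
This is the posterior mode — the MAP estimate.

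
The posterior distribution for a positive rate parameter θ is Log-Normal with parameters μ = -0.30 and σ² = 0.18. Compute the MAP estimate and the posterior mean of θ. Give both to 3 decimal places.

MAP estimate = 0.619, posterior mean = 0.811

Mode = exp(μ − σ²) = exp(-0.48) = 0.619.
Mean = exp(μ + σ²/2) = exp(-0.210) = 0.811.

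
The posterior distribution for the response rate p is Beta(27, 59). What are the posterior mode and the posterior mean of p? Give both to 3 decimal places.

p_MAP = 0.310, E[p|data] = 0.314

Mode = (27−1)/(27+59−2) = 26/84 = 0.310.
Mean = 27/(27+59) = 27/86 = 0.314.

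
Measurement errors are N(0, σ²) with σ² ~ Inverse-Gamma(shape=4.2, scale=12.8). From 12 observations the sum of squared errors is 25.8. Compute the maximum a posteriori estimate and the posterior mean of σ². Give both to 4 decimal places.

σ²_MAP = 2.2946, E[σ²|data] = 2.7935

Posterior: Inverse-Gamma(shape = 4.2+12/2 = 10.2, scale = 12.8+25.8/2 = 25.7).
Mode = β/(α+1) = 25.7/11.2 = 2.2946.
Mean = β/(α−1) = 25.7/9.2 = 2.7935.
The mean is pulled above the mode by the posterior's right skew.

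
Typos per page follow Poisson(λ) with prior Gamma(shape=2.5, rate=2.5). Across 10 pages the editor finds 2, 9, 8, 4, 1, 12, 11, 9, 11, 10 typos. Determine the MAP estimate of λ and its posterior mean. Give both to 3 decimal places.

Σ counts = 77. Posterior: Gamma(shape = 2.5+77 = 79.5, rate = 2.5+10 = 12.5).
Mode = (α−1)/β = 78.5/12.5 = 6.280.
Mean = α/β = 79.5/12.5 = 6.360.

MAP: 6.280. Posterior mean: 6.360.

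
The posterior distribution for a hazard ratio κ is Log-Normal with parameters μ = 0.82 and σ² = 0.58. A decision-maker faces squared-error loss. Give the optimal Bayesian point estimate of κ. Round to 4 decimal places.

3.0344

Mode = exp(μ − σ²) = exp(0.24) = 1.2712.
Mean = exp(μ + σ²/2) = exp(1.110) = 3.0344.
Squared-error loss ⇒ the optimal estimator is the posterior mean.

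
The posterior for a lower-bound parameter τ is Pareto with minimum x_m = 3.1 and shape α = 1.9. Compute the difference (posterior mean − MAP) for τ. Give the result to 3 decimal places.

The Pareto density is strictly decreasing on [x_m, ∞), so the mode is x_m = 3.100.
Mean = α·x_m/(α−1) = 1.9·3.1/0.9 = 6.544.
Difference = 6.544 − 3.100 = 3.444.

3.444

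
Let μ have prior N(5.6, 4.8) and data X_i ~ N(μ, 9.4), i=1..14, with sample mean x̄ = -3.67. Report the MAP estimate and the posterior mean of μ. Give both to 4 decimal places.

Posterior for μ is Normal. Precision-weighted mean: (1/4.8·5.6 + 14/9.4·-3.67) / (1/4.8 + 14/9.4) = -2.5324.
A Normal posterior is symmetric, so mode = mean.

MAP = -2.5324, posterior mean = -2.5324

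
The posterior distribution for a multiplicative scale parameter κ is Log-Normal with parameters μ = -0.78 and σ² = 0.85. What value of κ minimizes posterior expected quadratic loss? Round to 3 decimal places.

0.701

Mode = exp(μ − σ²) = exp(-1.63) = 0.196.
Mean = exp(μ + σ²/2) = exp(-0.355) = 0.701.
Quadratic loss ⇒ the optimal estimator is the posterior mean.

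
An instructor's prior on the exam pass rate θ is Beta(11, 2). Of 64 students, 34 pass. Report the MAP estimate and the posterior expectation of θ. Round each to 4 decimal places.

Posterior: Beta(11+34, 2+30) = Beta(45, 32).
Mode = (45−1)/(45+32−2) = 44/75 = 0.5867.
Mean = 45/(45+32) = 45/77 = 0.5844.
Left-skewed posterior ⇒ mean < mode.

MAP = 0.5867, posterior mean = 0.5844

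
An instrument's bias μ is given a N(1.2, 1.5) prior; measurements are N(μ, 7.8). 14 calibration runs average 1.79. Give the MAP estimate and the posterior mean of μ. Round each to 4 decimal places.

Posterior for μ is Normal. Precision-weighted mean: (1/1.5·1.2 + 14/7.8·1.79) / (1/1.5 + 14/7.8) = 1.6302.
A Normal posterior is symmetric, so mode = mean.

MAP = 1.6302, posterior mean = 1.6302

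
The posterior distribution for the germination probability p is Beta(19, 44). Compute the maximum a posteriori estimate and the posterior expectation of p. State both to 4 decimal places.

Mode = (19−1)/(19+44−2) = 18/61 = 0.2951.
Mean = 19/(19+44) = 19/63 = 0.3016.

p_MAP = 0.2951, E[p|data] = 0.3016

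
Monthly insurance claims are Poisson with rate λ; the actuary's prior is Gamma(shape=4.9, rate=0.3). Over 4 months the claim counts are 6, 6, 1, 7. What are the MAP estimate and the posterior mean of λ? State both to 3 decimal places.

MAP estimate = 5.558, posterior mean = 5.791

Σ counts = 20. Posterior: Gamma(shape = 4.9+20 = 24.9, rate = 0.3+4 = 4.3).
Mode = (α−1)/β = 23.9/4.3 = 5.558.
Mean = α/β = 24.9/4.3 = 5.791.
The posterior is right-skewed, so the mean exceeds the mode.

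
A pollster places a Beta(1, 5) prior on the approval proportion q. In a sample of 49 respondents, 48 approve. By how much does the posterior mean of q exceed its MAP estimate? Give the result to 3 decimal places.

Posterior: Beta(1+48, 5+1) = Beta(49, 6).
Mode = (49−1)/(49+6−2) = 48/53 = 0.906.
Mean = 49/(49+6) = 49/55 = 0.891.
Difference = 0.891 − 0.906 = -0.015.
The posterior is left-skewed, so the mode exceeds the mean.

-0.015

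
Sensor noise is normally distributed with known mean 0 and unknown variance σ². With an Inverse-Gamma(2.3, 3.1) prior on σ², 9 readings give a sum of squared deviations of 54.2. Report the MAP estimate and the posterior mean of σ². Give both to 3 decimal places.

Posterior: Inverse-Gamma(shape = 2.3+9/2 = 6.8, scale = 3.1+54.2/2 = 30.2).
Mode = β/(α+1) = 30.2/7.8 = 3.872.
Mean = β/(α−1) = 30.2/5.8 = 5.207.
The mean is pulled above the mode by the posterior's right skew.

σ²_MAP = 3.872, E[σ²|data] = 5.207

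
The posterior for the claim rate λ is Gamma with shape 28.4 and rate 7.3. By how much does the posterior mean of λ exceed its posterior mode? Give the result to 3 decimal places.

0.137

Mode = (α−1)/β = 27.4/7.3 = 3.753.
Mean = α/β = 28.4/7.3 = 3.890.
Difference = 3.890 − 3.753 = 0.137.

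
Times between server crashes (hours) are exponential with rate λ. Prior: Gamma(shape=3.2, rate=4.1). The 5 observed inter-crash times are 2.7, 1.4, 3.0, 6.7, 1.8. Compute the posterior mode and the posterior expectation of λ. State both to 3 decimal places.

Σ times = 15.6. Posterior: Gamma(shape = 3.2+5 = 8.2, rate = 4.1+15.6 = 19.7).
Mode = (α−1)/β = 7.2/19.7 = 0.365.
Mean = α/β = 8.2/19.7 = 0.416.
The mean is pulled above the mode by the posterior's right skew.

MAP = 0.365; posterior mean = 0.416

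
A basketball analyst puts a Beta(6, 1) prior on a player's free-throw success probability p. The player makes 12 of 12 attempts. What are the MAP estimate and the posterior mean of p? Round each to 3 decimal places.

MAP: 1.000. Posterior mean: 0.947.

Posterior: Beta(6+12, 1+0) = Beta(18, 1).
Since β = 1 ≤ 1 and α > 1, the Beta density is monotone increasing on [0,1]; the mode is at 1.
Mean = 18/(18+1) = 0.947.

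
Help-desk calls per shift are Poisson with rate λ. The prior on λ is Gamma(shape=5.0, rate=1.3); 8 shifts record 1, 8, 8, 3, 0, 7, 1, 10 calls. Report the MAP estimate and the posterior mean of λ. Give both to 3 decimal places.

Σ counts = 38. Posterior: Gamma(shape = 5.0+38 = 43.0, rate = 1.3+8 = 9.3).
Mode = (α−1)/β = 42.0/9.3 = 4.516.
Mean = α/β = 43.0/9.3 = 4.624.
The mean is pulled above the mode by the posterior's right skew.

λ_MAP = 4.516, E[λ|data] = 4.624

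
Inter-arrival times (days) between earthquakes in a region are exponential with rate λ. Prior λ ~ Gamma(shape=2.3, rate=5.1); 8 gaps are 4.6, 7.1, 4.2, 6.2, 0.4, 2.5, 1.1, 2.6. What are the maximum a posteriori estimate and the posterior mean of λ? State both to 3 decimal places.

MAP = 0.275; posterior mean = 0.305

Σ times = 28.7. Posterior: Gamma(shape = 2.3+8 = 10.3, rate = 5.1+28.7 = 33.8).
Mode = (α−1)/β = 9.3/33.8 = 0.275.
Mean = α/β = 10.3/33.8 = 0.305.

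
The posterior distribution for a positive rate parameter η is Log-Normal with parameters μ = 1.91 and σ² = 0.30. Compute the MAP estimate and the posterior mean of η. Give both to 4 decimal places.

Mode = exp(μ − σ²) = exp(1.61) = 5.0028.
Mean = exp(μ + σ²/2) = exp(2.060) = 7.8460.
Mean > mode: the posterior has a right tail.

η_MAP = 5.0028, E[η|data] = 7.8460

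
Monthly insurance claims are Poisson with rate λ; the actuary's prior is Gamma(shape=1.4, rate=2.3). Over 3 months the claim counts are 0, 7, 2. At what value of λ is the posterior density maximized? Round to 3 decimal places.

Σ counts = 9. Posterior: Gamma(shape = 1.4+9 = 10.4, rate = 2.3+3 = 5.3).
Mode = (α−1)/β = 9.4/5.3 = 1.774.
Mean = α/β = 10.4/5.3 = 1.962.
This is the posterior mode — the MAP estimate.

1.774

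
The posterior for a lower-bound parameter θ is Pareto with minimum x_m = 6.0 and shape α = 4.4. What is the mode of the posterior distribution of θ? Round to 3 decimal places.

The Pareto density is strictly decreasing on [x_m, ∞), so the mode is x_m = 6.000.
Mean = α·x_m/(α−1) = 4.4·6.0/3.4 = 7.765.
This is the posterior mode — the MAP estimate.

6.000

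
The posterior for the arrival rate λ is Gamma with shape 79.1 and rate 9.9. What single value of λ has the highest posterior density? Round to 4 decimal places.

Mode = (α−1)/β = 78.1/9.9 = 7.8889.
Mean = α/β = 79.1/9.9 = 7.9899.
This is the posterior mode — the MAP estimate.

7.8889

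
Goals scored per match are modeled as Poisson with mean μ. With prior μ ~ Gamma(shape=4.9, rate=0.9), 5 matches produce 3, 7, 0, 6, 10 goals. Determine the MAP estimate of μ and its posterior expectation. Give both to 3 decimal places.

MAP = 5.068, posterior mean = 5.237

Σ counts = 26. Posterior: Gamma(shape = 4.9+26 = 30.9, rate = 0.9+5 = 5.9).
Mode = (α−1)/β = 29.9/5.9 = 5.068.
Mean = α/β = 30.9/5.9 = 5.237.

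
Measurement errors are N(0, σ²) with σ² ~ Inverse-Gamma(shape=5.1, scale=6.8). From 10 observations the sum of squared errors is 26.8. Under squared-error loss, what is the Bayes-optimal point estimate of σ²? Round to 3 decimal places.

Posterior: Inverse-Gamma(shape = 5.1+10/2 = 10.1, scale = 6.8+26.8/2 = 20.2).
Mode = β/(α+1) = 20.2/11.1 = 1.820.
Mean = β/(α−1) = 20.2/9.1 = 2.220.
Squared-error loss ⇒ the optimal estimator is the posterior mean.

2.220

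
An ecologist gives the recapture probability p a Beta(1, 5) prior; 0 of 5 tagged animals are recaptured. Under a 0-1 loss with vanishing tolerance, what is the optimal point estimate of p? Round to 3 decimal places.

Posterior: Beta(1+0, 5+5) = Beta(1, 10).
Since α = 1 ≤ 1 and β > 1, the Beta density is monotone decreasing on [0,1]; the mode is at 0.
Mean = 1/(1+10) = 0.091.
This is the posterior mode — the MAP estimate.

0.000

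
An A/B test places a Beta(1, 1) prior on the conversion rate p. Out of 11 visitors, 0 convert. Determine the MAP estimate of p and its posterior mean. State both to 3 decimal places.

MAP estimate = 0.000, posterior mean = 0.077

Posterior: Beta(1+0, 1+11) = Beta(1, 12).
Since α = 1 ≤ 1 and β > 1, the Beta density is monotone decreasing on [0,1]; the mode is at 0.
Mean = 1/(1+12) = 0.077.
Mean > mode: the posterior has a right tail.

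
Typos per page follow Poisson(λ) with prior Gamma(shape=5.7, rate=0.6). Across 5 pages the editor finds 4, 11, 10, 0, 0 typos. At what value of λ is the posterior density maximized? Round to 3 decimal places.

5.304

Σ counts = 25. Posterior: Gamma(shape = 5.7+25 = 30.7, rate = 0.6+5 = 5.6).
Mode = (α−1)/β = 29.7/5.6 = 5.304.
Mean = α/β = 30.7/5.6 = 5.482.
This is the posterior mode — the MAP estimate.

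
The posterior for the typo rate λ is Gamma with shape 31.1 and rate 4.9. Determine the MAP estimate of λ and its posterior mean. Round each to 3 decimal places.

MAP estimate = 6.143, posterior mean = 6.347

Mode = (α−1)/β = 30.1/4.9 = 6.143.
Mean = α/β = 31.1/4.9 = 6.347.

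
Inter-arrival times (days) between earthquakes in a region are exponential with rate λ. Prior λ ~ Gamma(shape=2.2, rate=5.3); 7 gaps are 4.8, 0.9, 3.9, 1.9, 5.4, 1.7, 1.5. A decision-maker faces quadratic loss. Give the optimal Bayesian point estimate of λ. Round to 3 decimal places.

Σ times = 20.1. Posterior: Gamma(shape = 2.2+7 = 9.2, rate = 5.3+20.1 = 25.4).
Mode = (α−1)/β = 8.2/25.4 = 0.323.
Mean = α/β = 9.2/25.4 = 0.362.
Quadratic loss ⇒ the optimal estimator is the posterior mean.

0.362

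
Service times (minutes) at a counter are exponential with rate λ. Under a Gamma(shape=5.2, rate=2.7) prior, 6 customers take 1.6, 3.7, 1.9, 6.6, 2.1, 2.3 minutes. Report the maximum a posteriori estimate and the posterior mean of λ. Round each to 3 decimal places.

Σ times = 18.2. Posterior: Gamma(shape = 5.2+6 = 11.2, rate = 2.7+18.2 = 20.9).
Mode = (α−1)/β = 10.2/20.9 = 0.488.
Mean = α/β = 11.2/20.9 = 0.536.

maximum a posteriori estimate = 0.488, posterior mean = 0.536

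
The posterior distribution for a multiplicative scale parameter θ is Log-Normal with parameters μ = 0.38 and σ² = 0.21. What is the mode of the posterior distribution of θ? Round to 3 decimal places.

1.185

Mode = exp(μ − σ²) = exp(0.17) = 1.185.
Mean = exp(μ + σ²/2) = exp(0.485) = 1.624.
This is the posterior mode — the MAP estimate.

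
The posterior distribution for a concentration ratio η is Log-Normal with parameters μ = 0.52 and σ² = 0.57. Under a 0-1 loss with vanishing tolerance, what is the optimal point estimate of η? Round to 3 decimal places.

0.951

Mode = exp(μ − σ²) = exp(-0.05) = 0.951.
Mean = exp(μ + σ²/2) = exp(0.805) = 2.237.
This is the posterior mode — the MAP estimate.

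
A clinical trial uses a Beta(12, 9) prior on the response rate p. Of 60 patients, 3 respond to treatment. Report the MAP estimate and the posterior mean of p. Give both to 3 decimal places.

Posterior: Beta(12+3, 9+57) = Beta(15, 66).
Mode = (15−1)/(15+66−2) = 14/79 = 0.177.
Mean = 15/(15+66) = 15/81 = 0.185.

MAP = 0.177; posterior mean = 0.185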